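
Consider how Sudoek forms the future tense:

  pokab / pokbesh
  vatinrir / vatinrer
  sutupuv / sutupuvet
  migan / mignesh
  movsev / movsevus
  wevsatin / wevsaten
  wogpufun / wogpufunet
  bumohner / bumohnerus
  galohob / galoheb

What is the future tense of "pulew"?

pulewus

wogpufun and wevsatin both end in -n yet inflect differently (wogpufunet, wevsaten), so the final letter is not what conditions the rule; the last vowel is.
"pulew" has last vowel 'e'. The stems whose last vowel is 'e' (movsev → movsevus, bumohner → bumohnerus) add -us.
The other patterns: stems whose last vowel is 'u' add -et; stems whose last vowel is 'i' or 'o' change the last vowel to 'e'; stems whose last vowel is 'a' delete the last vowel and add -esh.
So pulew → pulewus.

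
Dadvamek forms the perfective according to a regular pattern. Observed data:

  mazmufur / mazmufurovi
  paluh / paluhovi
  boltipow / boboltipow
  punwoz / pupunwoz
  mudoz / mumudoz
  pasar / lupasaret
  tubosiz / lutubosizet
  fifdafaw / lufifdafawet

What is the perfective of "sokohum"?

sokohumovi

mazmufur and pasar both end in -r yet inflect differently (mazmufurovi, lupasaret), so the final letter is not what conditions the rule; the last vowel is.
"sokohum" has last vowel 'u'. The stems whose last vowel is 'u' (mazmufur → mazmufurovi, paluh → paluhovi) add -ovi.
The other patterns: stems whose last vowel is 'o' repeat the first consonant+vowel as a prefix; stems whose last vowel is 'a' or 'i' add lu- … -et around the stem.
So sokohum → sokohumovi.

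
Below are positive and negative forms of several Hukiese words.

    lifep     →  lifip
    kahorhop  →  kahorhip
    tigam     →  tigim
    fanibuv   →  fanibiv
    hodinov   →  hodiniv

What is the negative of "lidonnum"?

lidonnim

Every pair shown (lifep → lifip, kahorhop → kahorhip, tigam → tigim, …) follows the same rule: change the last vowel to 'i'.
So lidonnum → lidonnim.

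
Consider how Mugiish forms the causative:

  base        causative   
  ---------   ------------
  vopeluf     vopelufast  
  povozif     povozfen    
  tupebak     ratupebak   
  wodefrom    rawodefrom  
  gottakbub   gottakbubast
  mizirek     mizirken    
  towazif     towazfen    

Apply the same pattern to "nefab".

ranefab

"nefab" has last vowel 'a'. The one such stem in the data (tupebak → ratupebak) adds the prefix ra-, so the same rule applies.
The other patterns: stems whose last vowel is 'e' or 'i' delete the last vowel and add -en; stems whose last vowel is 'u' add -ast.
So nefab → ranefab.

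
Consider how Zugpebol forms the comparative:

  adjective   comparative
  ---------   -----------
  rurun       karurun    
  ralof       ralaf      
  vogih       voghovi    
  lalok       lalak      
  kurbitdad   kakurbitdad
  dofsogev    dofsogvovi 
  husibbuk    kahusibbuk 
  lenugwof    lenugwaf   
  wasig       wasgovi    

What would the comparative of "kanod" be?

lalok and husibbuk both end in -k yet inflect differently (lalak, kahusibbuk), so the final letter is not what conditions the rule; the last vowel is.
"kanod" has last vowel 'o'. The stems whose last vowel is 'o' (ralof → ralaf, lalok → lalak, lenugwof → lenugwaf) change the last vowel to 'a'.
So kanod → kanad.

kanad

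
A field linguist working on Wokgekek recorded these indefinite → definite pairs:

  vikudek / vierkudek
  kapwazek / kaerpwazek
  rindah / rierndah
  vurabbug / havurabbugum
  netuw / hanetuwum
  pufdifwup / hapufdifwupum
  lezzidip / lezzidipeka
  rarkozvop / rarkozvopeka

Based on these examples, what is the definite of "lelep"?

leerlep

"lelep" has last vowel 'e'. The stems whose last vowel is 'e' (vikudek → vierkudek, kapwazek → kaerpwazek) insert -er- after the first vowel.
The other patterns: stems whose last vowel is 'u' add ha- … -um around the stem; stems whose last vowel is 'i' or 'o' add -eka.
So lelep → leerlep.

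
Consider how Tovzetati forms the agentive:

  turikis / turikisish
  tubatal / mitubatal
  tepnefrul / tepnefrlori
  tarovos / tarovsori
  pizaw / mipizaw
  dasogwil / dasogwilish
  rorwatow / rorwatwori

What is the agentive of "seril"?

serilish

dasogwil and tubatal both end in -l yet inflect differently (dasogwilish, mitubatal), so the final letter is not what conditions the rule; the last vowel is.
"seril" has last vowel 'i'. The stems whose last vowel is 'i' (turikis → turikisish, dasogwil → dasogwilish) add -ish.
The other patterns: stems whose last vowel is 'a' add the prefix mi-; stems whose last vowel is 'o' or 'u' delete the last vowel and add -ori.
So seril → serilish.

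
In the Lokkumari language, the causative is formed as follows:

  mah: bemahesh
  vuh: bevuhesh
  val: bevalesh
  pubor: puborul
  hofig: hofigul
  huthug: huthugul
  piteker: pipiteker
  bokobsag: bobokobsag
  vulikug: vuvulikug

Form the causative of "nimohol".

pubor and piteker both end in -r yet inflect differently (puborul, pipiteker), so the final letter is not what conditions the rule; the number of vowels is.
"nimohol" has 3 vowels. The stems with 3 vowels (piteker → pipiteker, bokobsag → bobokobsag, vulikug → vuvulikug) repeat the first consonant+vowel as a prefix.
The other patterns: stems with 1 vowel add be- … -esh around the stem; stems with 2 vowels add -ul.
So nimohol → ninimohol.

ninimohol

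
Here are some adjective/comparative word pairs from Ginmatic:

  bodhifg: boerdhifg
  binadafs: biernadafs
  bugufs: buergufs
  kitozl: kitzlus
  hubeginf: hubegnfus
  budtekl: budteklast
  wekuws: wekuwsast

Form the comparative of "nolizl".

kitozl and budtekl both end in -l yet inflect differently (kitzlus, budteklast), so the final letter is not what conditions the rule; the second-to-last letter is.
"nolizl" has second-to-last letter 'z'. The one such stem in the data (kitozl → kitzlus) deletes the last vowel and adds -us (as does hubeginf), so the same rule applies.
The other patterns: stems whose second-to-last letter is 'f' insert -er- after the first vowel; stems whose second-to-last letter is 'k' or 'w' add -ast.
So nolizl → nolzlus.

nolzlus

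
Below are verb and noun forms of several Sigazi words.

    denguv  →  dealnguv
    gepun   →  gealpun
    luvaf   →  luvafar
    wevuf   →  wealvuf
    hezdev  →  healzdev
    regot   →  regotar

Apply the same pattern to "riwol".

riwolar

wevuf and luvaf both end in -f yet inflect differently (wealvuf, luvafar), so the final letter is not what conditions the rule; the last vowel is.
"riwol" has last vowel 'o'. The one such stem in the data (regot → regotar) adds -ar, so the same rule applies.
So riwol → riwolar.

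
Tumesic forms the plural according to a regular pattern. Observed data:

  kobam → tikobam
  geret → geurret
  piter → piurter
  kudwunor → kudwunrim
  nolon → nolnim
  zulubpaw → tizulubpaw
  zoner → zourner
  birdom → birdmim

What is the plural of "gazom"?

gazmim

"gazom" has last vowel 'o'. The stems whose last vowel is 'o' (nolon → nolnim, kudwunor → kudwunrim, birdom → birdmim) delete the last vowel and add -im.
So gazom → gazmim.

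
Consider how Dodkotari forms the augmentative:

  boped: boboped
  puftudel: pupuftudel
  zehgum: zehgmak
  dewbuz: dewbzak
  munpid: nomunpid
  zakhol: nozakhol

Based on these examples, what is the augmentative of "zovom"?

boped and munpid both end in -d yet inflect differently (boboped, nomunpid), so the final letter is not what conditions the rule; the last vowel is.
"zovom" has last vowel 'o'. The one such stem in the data (zakhol → nozakhol) adds the prefix no-, so the same rule applies.
The other patterns: stems whose last vowel is 'e' repeat the first consonant+vowel as a prefix; stems whose last vowel is 'u' delete the last vowel and add -ak.
So zovom → nozovom.

nozovom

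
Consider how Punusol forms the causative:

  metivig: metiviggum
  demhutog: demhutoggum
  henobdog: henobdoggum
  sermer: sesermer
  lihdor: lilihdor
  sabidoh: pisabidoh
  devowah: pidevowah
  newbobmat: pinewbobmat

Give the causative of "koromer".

demhutog and lihdor both have last vowel 'o' yet inflect differently (demhutoggum, lilihdor), so the last vowel is not what conditions the rule; the final letter is.
"koromer" ends in -r. The stems ending in -r (sermer → sesermer, lihdor → lilihdor) repeat the first consonant+vowel as a prefix.
The other patterns: stems ending in -g double the final consonant and add -um; stems ending in -h or -t add the prefix pi-.
So koromer → kokoromer.

kokoromer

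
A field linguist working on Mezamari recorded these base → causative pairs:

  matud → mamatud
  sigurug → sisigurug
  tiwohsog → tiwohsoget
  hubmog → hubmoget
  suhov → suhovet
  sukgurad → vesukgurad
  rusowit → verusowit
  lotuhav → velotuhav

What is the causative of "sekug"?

"sekug" has last vowel 'u'. The stems whose last vowel is 'u' (matud → mamatud, sigurug → sisigurug) repeat the first consonant+vowel as a prefix.
So sekug → sesekug.

sesekug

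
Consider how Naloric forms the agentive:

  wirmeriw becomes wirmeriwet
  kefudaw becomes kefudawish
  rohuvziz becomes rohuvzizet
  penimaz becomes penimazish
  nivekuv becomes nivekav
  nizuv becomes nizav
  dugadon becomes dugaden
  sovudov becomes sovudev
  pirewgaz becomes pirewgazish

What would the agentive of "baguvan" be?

wirmeriw and kefudaw both end in -w yet inflect differently (wirmeriwet, kefudawish), so the final letter is not what conditions the rule; the last vowel is.
"baguvan" has last vowel 'a'. The stems whose last vowel is 'a' (kefudaw → kefudawish, penimaz → penimazish, pirewgaz → pirewgazish) add -ish.
The other patterns: stems whose last vowel is 'i' add -et; stems whose last vowel is 'u' change the last vowel to 'a'; stems whose last vowel is 'o' change the last vowel to 'e'.
So baguvan → baguvanish.

baguvanish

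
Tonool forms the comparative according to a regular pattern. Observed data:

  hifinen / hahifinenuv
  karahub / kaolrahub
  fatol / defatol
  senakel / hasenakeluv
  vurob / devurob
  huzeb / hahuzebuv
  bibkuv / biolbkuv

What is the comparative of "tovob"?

detovob

vurob and huzeb both end in -b yet inflect differently (devurob, hahuzebuv), so the final letter is not what conditions the rule; the last vowel is.
"tovob" has last vowel 'o'. The stems whose last vowel is 'o' (vurob → devurob, fatol → defatol) add the prefix de-.
The other patterns: stems whose last vowel is 'e' add ha- … -uv around the stem; stems whose last vowel is 'u' insert -ol- after the first vowel.
So tovob → detovob.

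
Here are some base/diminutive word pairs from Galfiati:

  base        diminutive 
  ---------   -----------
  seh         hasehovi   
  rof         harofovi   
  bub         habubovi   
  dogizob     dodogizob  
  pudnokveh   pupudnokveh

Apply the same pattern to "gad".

bub and dogizob both end in -b yet inflect differently (habubovi, dodogizob), so the final letter is not what conditions the rule; the number of vowels is.
"gad" has 1 vowel. The stems with 1 vowel (seh → hasehovi, rof → harofovi, bub → habubovi) add ha- … -ovi around the stem.
So gad → hagadovi.

hagadovi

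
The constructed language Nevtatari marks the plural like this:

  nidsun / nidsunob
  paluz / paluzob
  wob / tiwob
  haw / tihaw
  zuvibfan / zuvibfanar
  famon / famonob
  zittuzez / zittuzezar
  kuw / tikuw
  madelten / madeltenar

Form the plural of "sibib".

sibibob

famon and madelten both end in -n yet inflect differently (famonob, madeltenar), so the final letter is not what conditions the rule; the number of vowels is.
"sibib" has 2 vowels. The stems with 2 vowels (paluz → paluzob, famon → famonob, nidsun → nidsunob) add -ob.
So sibib → sibibob.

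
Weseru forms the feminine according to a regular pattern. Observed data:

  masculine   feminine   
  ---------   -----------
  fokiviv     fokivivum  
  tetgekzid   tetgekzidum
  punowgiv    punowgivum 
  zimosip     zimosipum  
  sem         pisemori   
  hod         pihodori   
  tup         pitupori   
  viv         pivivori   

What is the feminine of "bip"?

pibipori

"bip" has 1 vowel. The stems with 1 vowel (sem → pisemori, hod → pihodori, tup → pitupori) add pi- … -ori around the stem.
So bip → pibipori.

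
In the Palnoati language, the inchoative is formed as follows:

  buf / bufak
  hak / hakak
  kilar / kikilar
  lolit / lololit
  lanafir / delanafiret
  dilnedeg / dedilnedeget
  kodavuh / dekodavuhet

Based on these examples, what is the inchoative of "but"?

"but" has 1 vowel. The stems with 1 vowel (buf → bufak, hak → hakak) add -ak.
The other patterns: stems with 2 vowels repeat the first consonant+vowel as a prefix; stems with 3 vowels add de- … -et around the stem.
So but → butak.

butak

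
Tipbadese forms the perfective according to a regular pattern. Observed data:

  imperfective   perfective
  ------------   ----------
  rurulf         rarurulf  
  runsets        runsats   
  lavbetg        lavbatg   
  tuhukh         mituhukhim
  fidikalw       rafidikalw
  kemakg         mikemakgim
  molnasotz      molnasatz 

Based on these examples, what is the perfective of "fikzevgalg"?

rafikzevgalg

kemakg and lavbetg both end in -g yet inflect differently (mikemakgim, lavbatg), so the final letter is not what conditions the rule; the second-to-last letter is.
"fikzevgalg" has second-to-last letter 'l'. The stems whose second-to-last letter is 'l' (rurulf → rarurulf, fidikalw → rafidikalw) add the prefix ra-.
The other patterns: stems whose second-to-last letter is 'k' add mi- … -im around the stem; stems whose second-to-last letter is 't' change the last vowel to 'a'.
So fikzevgalg → rafikzevgalg.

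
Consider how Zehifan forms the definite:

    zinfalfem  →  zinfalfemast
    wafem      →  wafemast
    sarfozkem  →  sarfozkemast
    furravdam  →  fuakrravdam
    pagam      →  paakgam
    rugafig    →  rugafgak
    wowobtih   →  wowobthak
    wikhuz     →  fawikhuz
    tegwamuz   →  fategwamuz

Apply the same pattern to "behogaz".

zinfalfem and furravdam both end in -m yet inflect differently (zinfalfemast, fuakrravdam), so the final letter is not what conditions the rule; the last vowel is.
"behogaz" has last vowel 'a'. The stems whose last vowel is 'a' (furravdam → fuakrravdam, pagam → paakgam) insert -ak- after the first vowel.
So behogaz → beakhogaz.

beakhogaz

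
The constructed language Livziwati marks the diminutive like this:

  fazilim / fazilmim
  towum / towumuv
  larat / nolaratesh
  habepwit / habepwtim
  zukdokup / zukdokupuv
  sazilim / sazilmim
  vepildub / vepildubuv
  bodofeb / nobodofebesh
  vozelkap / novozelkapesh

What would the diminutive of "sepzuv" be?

sepzuvuv

fazilim and towum both end in -m yet inflect differently (fazilmim, towumuv), so the final letter is not what conditions the rule; the last vowel is.
"sepzuv" has last vowel 'u'. The stems whose last vowel is 'u' (vepildub → vepildubuv, zukdokup → zukdokupuv, towum → towumuv) add -uv.
The other patterns: stems whose last vowel is 'i' delete the last vowel and add -im; stems whose last vowel is 'a' or 'e' add no- … -esh around the stem.
So sepzuv → sepzuvuv.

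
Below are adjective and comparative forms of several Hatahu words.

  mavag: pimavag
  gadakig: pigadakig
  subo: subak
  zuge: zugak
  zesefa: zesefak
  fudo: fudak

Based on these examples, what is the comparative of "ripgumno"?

mavag and zesefa both have last vowel 'a' yet inflect differently (pimavag, zesefak), so the last vowel is not what conditions the rule; whether the stem ends in a vowel or a consonant is.
"ripgumno" ends in a vowel. The stems ending in a vowel (subo → subak, zuge → zugak, zesefa → zesefak) drop the final letter and add -ak.
The other pattern: stems ending in a consonant add the prefix pi-.
So ripgumno → ripgumnak.

ripgumnak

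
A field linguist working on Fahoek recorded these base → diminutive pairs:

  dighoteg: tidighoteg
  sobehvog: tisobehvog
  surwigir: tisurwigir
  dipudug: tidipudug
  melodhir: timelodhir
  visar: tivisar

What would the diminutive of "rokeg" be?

tirokeg

Every pair shown (dighoteg → tidighoteg, sobehvog → tisobehvog, surwigir → tisurwigir, …) follows the same rule: add the prefix ti-.
So rokeg → tirokeg.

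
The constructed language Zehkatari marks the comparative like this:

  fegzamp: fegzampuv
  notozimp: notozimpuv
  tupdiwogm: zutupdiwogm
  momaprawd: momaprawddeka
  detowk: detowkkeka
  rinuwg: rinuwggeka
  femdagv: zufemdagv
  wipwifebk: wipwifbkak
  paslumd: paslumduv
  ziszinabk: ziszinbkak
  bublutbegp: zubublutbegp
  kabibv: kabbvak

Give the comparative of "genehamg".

genehamguv

bublutbegp and notozimp both end in -p yet inflect differently (zubublutbegp, notozimpuv), so the final letter is not what conditions the rule; the second-to-last letter is.
"genehamg" has second-to-last letter 'm'. The stems whose second-to-last letter is 'm' (notozimp → notozimpuv, fegzamp → fegzampuv, paslumd → paslumduv) add -uv.
The other patterns: stems whose second-to-last letter is 'w' double the final consonant and add -eka; stems whose second-to-last letter is 'g' add the prefix zu-; stems whose second-to-last letter is 'b' delete the last vowel and add -ak.
So genehamg → genehamguv.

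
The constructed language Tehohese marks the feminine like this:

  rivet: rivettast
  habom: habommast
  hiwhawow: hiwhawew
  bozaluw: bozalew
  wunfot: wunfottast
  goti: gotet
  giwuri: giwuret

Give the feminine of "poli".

hiwhawow and wunfot both have last vowel 'o' yet inflect differently (hiwhawew, wunfottast), so the last vowel is not what conditions the rule; the final letter is.
"poli" ends in -i. The stems ending in -i (giwuri → giwuret, goti → gotet) drop the final letter and add -et.
The other patterns: stems ending in -w change the last vowel to 'e'; stems ending in -m or -t double the final consonant and add -ast.
So poli → polet.

polet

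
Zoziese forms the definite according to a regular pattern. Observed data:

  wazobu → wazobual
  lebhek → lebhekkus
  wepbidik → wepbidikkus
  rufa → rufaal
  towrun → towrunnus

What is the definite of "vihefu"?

vihefual

"vihefu" ends in a vowel. The stems ending in a vowel (wazobu → wazobual, rufa → rufaal) add -al.
So vihefu → vihefual.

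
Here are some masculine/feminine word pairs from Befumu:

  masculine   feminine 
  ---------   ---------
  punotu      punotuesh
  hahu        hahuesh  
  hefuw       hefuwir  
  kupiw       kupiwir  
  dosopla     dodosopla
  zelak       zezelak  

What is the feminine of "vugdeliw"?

vugdeliwir

punotu and hefuw both have last vowel 'u' yet inflect differently (punotuesh, hefuwir), so the last vowel is not what conditions the rule; the final letter is.
"vugdeliw" ends in -w. The stems ending in -w (hefuw → hefuwir, kupiw → kupiwir) add -ir.
The other patterns: stems ending in -u add -esh; stems ending in -a or -k repeat the first consonant+vowel as a prefix.
So vugdeliw → vugdeliwir.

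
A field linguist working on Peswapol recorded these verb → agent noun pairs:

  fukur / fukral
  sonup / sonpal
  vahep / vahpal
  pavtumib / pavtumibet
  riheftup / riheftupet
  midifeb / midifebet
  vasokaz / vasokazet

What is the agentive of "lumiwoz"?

lumiwozet

sonup and riheftup both end in -p yet inflect differently (sonpal, riheftupet), so the final letter is not what conditions the rule; the number of vowels is.
"lumiwoz" has 3 vowels. The stems with 3 vowels (pavtumib → pavtumibet, riheftup → riheftupet, midifeb → midifebet) add -et.
The other pattern: stems with 2 vowels delete the last vowel and add -al.
So lumiwoz → lumiwozet.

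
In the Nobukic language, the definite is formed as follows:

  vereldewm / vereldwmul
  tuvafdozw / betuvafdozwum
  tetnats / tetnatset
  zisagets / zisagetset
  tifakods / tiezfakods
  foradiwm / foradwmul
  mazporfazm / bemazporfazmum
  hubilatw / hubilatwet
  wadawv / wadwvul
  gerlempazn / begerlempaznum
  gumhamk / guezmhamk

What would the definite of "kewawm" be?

kewwmul

mazporfazm and vereldewm both end in -m yet inflect differently (bemazporfazmum, vereldwmul), so the final letter is not what conditions the rule; the second-to-last letter is.
"kewawm" has second-to-last letter 'w'. The stems whose second-to-last letter is 'w' (wadawv → wadwvul, vereldewm → vereldwmul, foradiwm → foradwmul) delete the last vowel and add -ul.
So kewawm → kewwmul.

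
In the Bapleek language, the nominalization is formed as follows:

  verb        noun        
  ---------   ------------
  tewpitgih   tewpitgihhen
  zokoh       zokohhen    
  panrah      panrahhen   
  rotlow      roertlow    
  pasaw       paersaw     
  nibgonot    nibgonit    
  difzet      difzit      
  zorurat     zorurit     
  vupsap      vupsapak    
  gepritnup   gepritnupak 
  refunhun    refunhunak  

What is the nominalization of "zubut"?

zubit

"zubut" ends in -t. The stems ending in -t (nibgonot → nibgonit, difzet → difzit, zorurat → zorurit) change the last vowel to 'i'.
So zubut → zubit.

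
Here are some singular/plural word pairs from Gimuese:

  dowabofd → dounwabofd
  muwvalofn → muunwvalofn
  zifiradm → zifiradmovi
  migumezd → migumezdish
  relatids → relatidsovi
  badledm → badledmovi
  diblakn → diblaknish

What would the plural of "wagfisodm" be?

wagfisodmovi

"wagfisodm" has second-to-last letter 'd'. The stems whose second-to-last letter is 'd' (zifiradm → zifiradmovi, relatids → relatidsovi, badledm → badledmovi) add -ovi.
So wagfisodm → wagfisodmovi.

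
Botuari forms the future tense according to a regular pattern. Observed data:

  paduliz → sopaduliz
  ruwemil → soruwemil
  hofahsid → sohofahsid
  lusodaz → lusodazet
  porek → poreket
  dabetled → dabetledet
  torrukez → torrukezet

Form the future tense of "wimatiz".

sowimatiz

paduliz and lusodaz both end in -z yet inflect differently (sopaduliz, lusodazet), so the final letter is not what conditions the rule; the last vowel is.
"wimatiz" has last vowel 'i'. The stems whose last vowel is 'i' (paduliz → sopaduliz, ruwemil → soruwemil, hofahsid → sohofahsid) add the prefix so-.
So wimatiz → sowimatiz.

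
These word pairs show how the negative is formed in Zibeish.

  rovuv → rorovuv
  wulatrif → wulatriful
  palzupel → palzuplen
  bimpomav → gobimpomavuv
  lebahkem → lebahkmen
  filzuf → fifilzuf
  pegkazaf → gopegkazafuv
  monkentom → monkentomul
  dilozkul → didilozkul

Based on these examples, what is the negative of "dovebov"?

dovebovul

palzupel and dilozkul both end in -l yet inflect differently (palzuplen, didilozkul), so the final letter is not what conditions the rule; the last vowel is.
"dovebov" has last vowel 'o'. The one such stem in the data (monkentom → monkentomul) adds -ul, so the same rule applies.
So dovebov → dovebovul.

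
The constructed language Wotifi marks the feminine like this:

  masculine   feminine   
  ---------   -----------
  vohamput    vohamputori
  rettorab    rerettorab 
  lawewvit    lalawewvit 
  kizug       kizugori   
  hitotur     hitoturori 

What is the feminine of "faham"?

vohamput and lawewvit both end in -t yet inflect differently (vohamputori, lalawewvit), so the final letter is not what conditions the rule; the last vowel is.
"faham" has last vowel 'a'. The one such stem in the data (rettorab → rerettorab) repeats the first consonant+vowel as a prefix (as does lawewvit), so the same rule applies.
The other pattern: stems whose last vowel is 'u' add -ori.
So faham → fafaham.

fafaham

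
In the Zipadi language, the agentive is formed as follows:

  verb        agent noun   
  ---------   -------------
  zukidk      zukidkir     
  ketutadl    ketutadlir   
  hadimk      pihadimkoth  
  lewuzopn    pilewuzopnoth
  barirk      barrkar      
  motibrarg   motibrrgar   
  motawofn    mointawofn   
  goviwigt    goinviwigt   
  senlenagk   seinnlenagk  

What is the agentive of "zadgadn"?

zadgadnir

"zadgadn" has second-to-last letter 'd'. The stems whose second-to-last letter is 'd' (zukidk → zukidkir, ketutadl → ketutadlir) add -ir.
The other patterns: stems whose second-to-last letter is 'm' or 'p' add pi- … -oth around the stem; stems whose second-to-last letter is 'r' delete the last vowel and add -ar; stems whose second-to-last letter is 'f' or 'g' insert -in- after the first vowel.
So zadgadn → zadgadnir.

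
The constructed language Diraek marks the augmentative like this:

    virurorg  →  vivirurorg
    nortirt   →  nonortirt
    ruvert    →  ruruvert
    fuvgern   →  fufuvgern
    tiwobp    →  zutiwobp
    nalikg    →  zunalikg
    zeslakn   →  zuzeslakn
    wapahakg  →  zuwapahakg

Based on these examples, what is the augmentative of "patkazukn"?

zupatkazukn

virurorg and nalikg both end in -g yet inflect differently (vivirurorg, zunalikg), so the final letter is not what conditions the rule; the second-to-last letter is.
"patkazukn" has second-to-last letter 'k'. The stems whose second-to-last letter is 'k' (nalikg → zunalikg, zeslakn → zuzeslakn, wapahakg → zuwapahakg) add the prefix zu-.
The other pattern: stems whose second-to-last letter is 'r' repeat the first consonant+vowel as a prefix.
So patkazukn → zupatkazukn.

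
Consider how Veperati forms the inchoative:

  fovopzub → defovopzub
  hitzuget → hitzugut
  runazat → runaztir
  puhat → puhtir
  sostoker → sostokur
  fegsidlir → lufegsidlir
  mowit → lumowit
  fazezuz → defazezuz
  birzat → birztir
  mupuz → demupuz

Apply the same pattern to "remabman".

remabmnir

sostoker and fegsidlir both end in -r yet inflect differently (sostokur, lufegsidlir), so the final letter is not what conditions the rule; the last vowel is.
"remabman" has last vowel 'a'. The stems whose last vowel is 'a' (runazat → runaztir, puhat → puhtir, birzat → birztir) delete the last vowel and add -ir.
The other patterns: stems whose last vowel is 'e' change the last vowel to 'u'; stems whose last vowel is 'u' add the prefix de-; stems whose last vowel is 'i' add the prefix lu-.
So remabman → remabmnir.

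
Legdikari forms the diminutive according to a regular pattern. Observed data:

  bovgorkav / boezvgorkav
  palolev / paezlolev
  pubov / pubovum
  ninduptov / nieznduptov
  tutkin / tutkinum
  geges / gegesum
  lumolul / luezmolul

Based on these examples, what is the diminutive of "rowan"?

rowanum

pubov and palolev both end in -v yet inflect differently (pubovum, paezlolev), so the final letter is not what conditions the rule; the number of vowels is.
"rowan" has 2 vowels. The stems with 2 vowels (tutkin → tutkinum, geges → gegesum, pubov → pubovum) add -um.
So rowan → rowanum.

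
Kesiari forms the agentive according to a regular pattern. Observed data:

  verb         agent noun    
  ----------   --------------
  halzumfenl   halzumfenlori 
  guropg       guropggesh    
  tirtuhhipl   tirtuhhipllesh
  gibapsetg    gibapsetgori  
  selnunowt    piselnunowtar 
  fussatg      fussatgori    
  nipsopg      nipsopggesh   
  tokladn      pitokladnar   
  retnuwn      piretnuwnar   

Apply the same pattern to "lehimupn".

"lehimupn" has second-to-last letter 'p'. The stems whose second-to-last letter is 'p' (guropg → guropggesh, nipsopg → nipsopggesh, tirtuhhipl → tirtuhhipllesh) double the final consonant and add -esh.
So lehimupn → lehimupnnesh.

lehimupnnesh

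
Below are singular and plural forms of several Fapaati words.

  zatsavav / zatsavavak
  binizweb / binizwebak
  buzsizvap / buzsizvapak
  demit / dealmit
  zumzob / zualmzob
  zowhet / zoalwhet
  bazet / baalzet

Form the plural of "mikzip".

mialkzip

binizweb and zumzob both end in -b yet inflect differently (binizwebak, zualmzob), so the final letter is not what conditions the rule; the number of vowels is.
"mikzip" has 2 vowels. The stems with 2 vowels (demit → dealmit, zumzob → zualmzob, zowhet → zoalwhet) insert -al- after the first vowel.
The other pattern: stems with 3 vowels add -ak.
So mikzip → mialkzip.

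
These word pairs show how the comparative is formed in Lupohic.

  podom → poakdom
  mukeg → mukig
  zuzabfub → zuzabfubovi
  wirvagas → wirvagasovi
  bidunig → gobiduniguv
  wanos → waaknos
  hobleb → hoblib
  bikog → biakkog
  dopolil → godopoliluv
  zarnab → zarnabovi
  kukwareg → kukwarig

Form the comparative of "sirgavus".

bikog and bidunig both end in -g yet inflect differently (biakkog, gobiduniguv), so the final letter is not what conditions the rule; the last vowel is.
"sirgavus" has last vowel 'u'. The one such stem in the data (zuzabfub → zuzabfubovi) adds -ovi, so the same rule applies.
The other patterns: stems whose last vowel is 'o' insert -ak- after the first vowel; stems whose last vowel is 'i' add go- … -uv around the stem; stems whose last vowel is 'e' change the last vowel to 'i'.
So sirgavus → sirgavusovi.

sirgavusovi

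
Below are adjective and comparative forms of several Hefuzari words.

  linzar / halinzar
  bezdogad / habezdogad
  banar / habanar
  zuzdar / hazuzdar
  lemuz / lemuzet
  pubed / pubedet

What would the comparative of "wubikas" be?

bezdogad and pubed both end in -d yet inflect differently (habezdogad, pubedet), so the final letter is not what conditions the rule; the last vowel is.
"wubikas" has last vowel 'a'. The stems whose last vowel is 'a' (bezdogad → habezdogad, linzar → halinzar, banar → habanar) add the prefix ha-.
So wubikas → hawubikas.

hawubikas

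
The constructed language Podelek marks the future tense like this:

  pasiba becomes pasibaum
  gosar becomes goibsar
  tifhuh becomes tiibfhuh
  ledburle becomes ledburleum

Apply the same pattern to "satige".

pasiba and gosar both have last vowel 'a' yet inflect differently (pasibaum, goibsar), so the last vowel is not what conditions the rule; whether the stem ends in a vowel or a consonant is.
"satige" ends in a vowel. The stems ending in a vowel (pasiba → pasibaum, ledburle → ledburleum) add -um.
The other pattern: stems ending in a consonant insert -ib- after the first vowel.
So satige → satigeum.

satigeum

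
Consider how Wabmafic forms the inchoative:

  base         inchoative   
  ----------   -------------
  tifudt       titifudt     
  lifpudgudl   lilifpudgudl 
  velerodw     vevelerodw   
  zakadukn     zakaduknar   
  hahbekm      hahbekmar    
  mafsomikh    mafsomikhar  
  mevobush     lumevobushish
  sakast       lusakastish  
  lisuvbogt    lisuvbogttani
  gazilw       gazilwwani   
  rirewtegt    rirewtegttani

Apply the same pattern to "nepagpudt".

nenepagpudt

mafsomikh and mevobush both end in -h yet inflect differently (mafsomikhar, lumevobushish), so the final letter is not what conditions the rule; the second-to-last letter is.
"nepagpudt" has second-to-last letter 'd'. The stems whose second-to-last letter is 'd' (tifudt → titifudt, lifpudgudl → lilifpudgudl, velerodw → vevelerodw) repeat the first consonant+vowel as a prefix.
The other patterns: stems whose second-to-last letter is 'k' add -ar; stems whose second-to-last letter is 's' add lu- … -ish around the stem; stems whose second-to-last letter is 'g' or 'l' double the final consonant and add -ani.
So nepagpudt → nenepagpudt.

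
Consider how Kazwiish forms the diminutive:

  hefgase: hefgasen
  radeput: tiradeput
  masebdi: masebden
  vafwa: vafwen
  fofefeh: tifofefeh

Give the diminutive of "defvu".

defven

fofefeh and hefgase both have last vowel 'e' yet inflect differently (tifofefeh, hefgasen), so the last vowel is not what conditions the rule; whether the stem ends in a vowel or a consonant is.
"defvu" ends in a vowel. The stems ending in a vowel (vafwa → vafwen, hefgase → hefgasen, masebdi → masebden) drop the final letter and add -en.
So defvu → defven.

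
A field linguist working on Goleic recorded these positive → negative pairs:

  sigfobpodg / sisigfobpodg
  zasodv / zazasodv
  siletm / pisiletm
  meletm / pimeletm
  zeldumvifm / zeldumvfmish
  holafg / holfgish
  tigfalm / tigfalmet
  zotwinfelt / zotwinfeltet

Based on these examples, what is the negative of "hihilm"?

siletm and zeldumvifm both end in -m yet inflect differently (pisiletm, zeldumvfmish), so the final letter is not what conditions the rule; the second-to-last letter is.
"hihilm" has second-to-last letter 'l'. The stems whose second-to-last letter is 'l' (tigfalm → tigfalmet, zotwinfelt → zotwinfeltet) add -et.
The other patterns: stems whose second-to-last letter is 'd' repeat the first consonant+vowel as a prefix; stems whose second-to-last letter is 't' add the prefix pi-; stems whose second-to-last letter is 'f' delete the last vowel and add -ish.
So hihilm → hihilmet.

hihilmet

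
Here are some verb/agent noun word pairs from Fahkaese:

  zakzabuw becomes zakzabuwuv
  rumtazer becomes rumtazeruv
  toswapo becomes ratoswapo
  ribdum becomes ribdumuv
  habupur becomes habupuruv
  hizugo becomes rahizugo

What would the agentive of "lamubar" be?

lamubaruv

habupur and hizugo both begin with h- yet inflect differently (habupuruv, rahizugo), so the first letter is not what conditions the rule; whether the stem ends in a vowel or a consonant is.
"lamubar" ends in a consonant. The stems ending in a consonant (habupur → habupuruv, ribdum → ribdumuv, zakzabuw → zakzabuwuv) add -uv.
The other pattern: stems ending in a vowel add the prefix ra-.
So lamubar → lamubaruv.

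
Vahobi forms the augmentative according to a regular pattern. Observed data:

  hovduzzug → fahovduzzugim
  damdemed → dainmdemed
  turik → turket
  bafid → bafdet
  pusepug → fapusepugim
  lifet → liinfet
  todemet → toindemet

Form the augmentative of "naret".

nainret

damdemed and bafid both end in -d yet inflect differently (dainmdemed, bafdet), so the final letter is not what conditions the rule; the last vowel is.
"naret" has last vowel 'e'. The stems whose last vowel is 'e' (todemet → toindemet, lifet → liinfet, damdemed → dainmdemed) insert -in- after the first vowel.
The other patterns: stems whose last vowel is 'i' delete the last vowel and add -et; stems whose last vowel is 'u' add fa- … -im around the stem.
So naret → nainret.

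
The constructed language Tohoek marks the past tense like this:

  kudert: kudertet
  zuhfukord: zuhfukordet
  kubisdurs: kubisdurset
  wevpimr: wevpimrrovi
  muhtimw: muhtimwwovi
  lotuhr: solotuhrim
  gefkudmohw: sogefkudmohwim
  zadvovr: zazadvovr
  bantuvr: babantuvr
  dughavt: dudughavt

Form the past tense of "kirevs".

kikirevs

wevpimr and lotuhr both end in -r yet inflect differently (wevpimrrovi, solotuhrim), so the final letter is not what conditions the rule; the second-to-last letter is.
"kirevs" has second-to-last letter 'v'. The stems whose second-to-last letter is 'v' (zadvovr → zazadvovr, bantuvr → babantuvr, dughavt → dudughavt) repeat the first consonant+vowel as a prefix.
The other patterns: stems whose second-to-last letter is 'r' add -et; stems whose second-to-last letter is 'm' double the final consonant and add -ovi; stems whose second-to-last letter is 'h' add so- … -im around the stem.
So kirevs → kikirevs.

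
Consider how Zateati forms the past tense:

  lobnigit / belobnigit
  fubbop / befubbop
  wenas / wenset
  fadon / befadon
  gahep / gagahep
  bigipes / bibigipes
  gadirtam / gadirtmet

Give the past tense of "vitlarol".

"vitlarol" has last vowel 'o'. The stems whose last vowel is 'o' (fadon → befadon, fubbop → befubbop) add the prefix be-.
So vitlarol → bevitlarol.

bevitlarol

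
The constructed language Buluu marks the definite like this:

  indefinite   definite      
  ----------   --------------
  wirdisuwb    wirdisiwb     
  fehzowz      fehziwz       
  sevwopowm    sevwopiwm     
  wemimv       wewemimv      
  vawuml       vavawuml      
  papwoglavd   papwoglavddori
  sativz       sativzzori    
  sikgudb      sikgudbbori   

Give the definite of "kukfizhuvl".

kukfizhuvllori

fehzowz and sativz both end in -z yet inflect differently (fehziwz, sativzzori), so the final letter is not what conditions the rule; the second-to-last letter is.
"kukfizhuvl" has second-to-last letter 'v'. The stems whose second-to-last letter is 'v' (papwoglavd → papwoglavddori, sativz → sativzzori) double the final consonant and add -ori.
So kukfizhuvl → kukfizhuvllori.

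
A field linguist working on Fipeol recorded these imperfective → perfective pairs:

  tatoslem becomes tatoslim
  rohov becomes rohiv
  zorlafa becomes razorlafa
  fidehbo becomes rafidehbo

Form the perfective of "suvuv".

rohov and fidehbo both have last vowel 'o' yet inflect differently (rohiv, rafidehbo), so the last vowel is not what conditions the rule; whether the stem ends in a vowel or a consonant is.
"suvuv" ends in a consonant. The stems ending in a consonant (tatoslem → tatoslim, rohov → rohiv) change the last vowel to 'i'.
The other pattern: stems ending in a vowel add the prefix ra-.
So suvuv → suviv.

suviv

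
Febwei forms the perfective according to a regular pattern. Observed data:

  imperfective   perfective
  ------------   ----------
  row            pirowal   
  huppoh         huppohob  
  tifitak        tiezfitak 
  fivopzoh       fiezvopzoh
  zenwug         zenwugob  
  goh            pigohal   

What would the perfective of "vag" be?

pivagal

goh and huppoh both end in -h yet inflect differently (pigohal, huppohob), so the final letter is not what conditions the rule; the number of vowels is.
"vag" has 1 vowel. The stems with 1 vowel (goh → pigohal, row → pirowal) add pi- … -al around the stem.
The other patterns: stems with 2 vowels add -ob; stems with 3 vowels insert -ez- after the first vowel.
So vag → pivagal.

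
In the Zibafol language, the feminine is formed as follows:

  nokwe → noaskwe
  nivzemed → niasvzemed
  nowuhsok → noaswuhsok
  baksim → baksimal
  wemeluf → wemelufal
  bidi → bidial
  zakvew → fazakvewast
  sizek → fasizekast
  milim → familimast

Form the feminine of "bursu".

bursual

"bursu" begins with b-. The stems beginning with b- (baksim → baksimal, bidi → bidial) add -al.
So bursu → bursual.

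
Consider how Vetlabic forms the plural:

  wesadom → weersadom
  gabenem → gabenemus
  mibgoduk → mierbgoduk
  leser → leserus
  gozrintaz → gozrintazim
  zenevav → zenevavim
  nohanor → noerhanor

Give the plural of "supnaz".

supnazim

"supnaz" has last vowel 'a'. The stems whose last vowel is 'a' (zenevav → zenevavim, gozrintaz → gozrintazim) add -im.
So supnaz → supnazim.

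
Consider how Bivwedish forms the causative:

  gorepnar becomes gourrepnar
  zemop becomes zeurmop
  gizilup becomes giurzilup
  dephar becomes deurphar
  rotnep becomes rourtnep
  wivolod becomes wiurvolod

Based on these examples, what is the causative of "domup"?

Every pair shown (gorepnar → gourrepnar, zemop → zeurmop, gizilup → giurzilup, …) follows the same rule: insert -ur- after the first vowel.
So domup → dourmup.

dourmup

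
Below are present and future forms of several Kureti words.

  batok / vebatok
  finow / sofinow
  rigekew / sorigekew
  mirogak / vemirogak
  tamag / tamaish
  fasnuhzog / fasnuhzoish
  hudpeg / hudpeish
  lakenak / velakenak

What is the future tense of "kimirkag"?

kimirkaish

"kimirkag" ends in -g. The stems ending in -g (fasnuhzog → fasnuhzoish, tamag → tamaish, hudpeg → hudpeish) drop the final letter and add -ish.
The other patterns: stems ending in -k add the prefix ve-; stems ending in -w add the prefix so-.
So kimirkag → kimirkaish.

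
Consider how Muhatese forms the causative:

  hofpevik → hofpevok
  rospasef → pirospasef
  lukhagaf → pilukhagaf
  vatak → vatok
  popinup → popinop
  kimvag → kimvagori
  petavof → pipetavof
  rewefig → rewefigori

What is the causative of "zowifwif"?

lukhagaf and vatak both have last vowel 'a' yet inflect differently (pilukhagaf, vatok), so the last vowel is not what conditions the rule; the final letter is.
"zowifwif" ends in -f. The stems ending in -f (petavof → pipetavof, lukhagaf → pilukhagaf, rospasef → pirospasef) add the prefix pi-.
The other patterns: stems ending in -k or -p change the last vowel to 'o'; stems ending in -g add -ori.
So zowifwif → pizowifwif.

pizowifwif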